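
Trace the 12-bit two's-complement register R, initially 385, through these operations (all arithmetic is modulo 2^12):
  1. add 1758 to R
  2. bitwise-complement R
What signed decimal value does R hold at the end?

Start: R = 385 = 000110000001.
R = 385 + 1758 = 2143; wraps to -1953 = 100001011111
R = NOT 100001011111 = 011110100000 = 1952

1952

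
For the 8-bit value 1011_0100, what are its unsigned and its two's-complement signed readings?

Unsigned: 10110100 = 180.
Signed: MSB=1 → 180 − 256 = -76.

unsigned = 180, signed = -76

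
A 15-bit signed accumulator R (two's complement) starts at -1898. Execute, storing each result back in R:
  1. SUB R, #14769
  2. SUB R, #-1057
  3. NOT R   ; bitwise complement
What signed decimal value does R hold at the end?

Start: R = -1898 = 111100010010110.
R = -1898 − 14769 = -16667; wraps to 16101 = 011111011100101
R = 16101 − (-1057) = 17158; wraps to -15610 = 100001100000110
R = NOT 100001100000110 = 011110011111001 = 15609

15609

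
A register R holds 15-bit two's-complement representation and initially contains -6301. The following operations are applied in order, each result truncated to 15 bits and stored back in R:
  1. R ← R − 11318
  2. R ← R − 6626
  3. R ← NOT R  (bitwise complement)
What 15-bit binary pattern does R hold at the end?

101111010110100

Start: R = -6301 = 110011101100011.
R = -6301 − 11318 = -17619; wraps to 15149 = 011101100101101
R = 15149 − 6626 = 8523 = 010000101001011
R = NOT 010000101001011 = 101111010110100 = -8524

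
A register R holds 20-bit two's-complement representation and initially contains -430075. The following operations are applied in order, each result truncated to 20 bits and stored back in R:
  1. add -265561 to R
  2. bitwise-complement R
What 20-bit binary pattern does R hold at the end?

Start: R = -430075 = 10010111000000000101.
R = -430075 + (-265561) = -695636; wraps to 352940 = 01010110001010101100
R = NOT 01010110001010101100 = 10101001110101010011 = -352941

10101001110101010011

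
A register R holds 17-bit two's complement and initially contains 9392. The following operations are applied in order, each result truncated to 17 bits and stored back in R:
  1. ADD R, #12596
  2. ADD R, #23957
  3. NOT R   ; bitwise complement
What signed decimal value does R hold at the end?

-45946

Start: R = 9392 = 00010010010110000.
R = 9392 + 12596 = 21988 = 00101010111100100
R = 21988 + 23957 = 45945 = 01011001101111001
R = NOT 01011001101111001 = 10100110010000110 = -45946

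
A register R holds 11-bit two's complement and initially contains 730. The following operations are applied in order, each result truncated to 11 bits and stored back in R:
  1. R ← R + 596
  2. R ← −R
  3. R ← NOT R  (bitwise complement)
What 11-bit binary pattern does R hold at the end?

10100101101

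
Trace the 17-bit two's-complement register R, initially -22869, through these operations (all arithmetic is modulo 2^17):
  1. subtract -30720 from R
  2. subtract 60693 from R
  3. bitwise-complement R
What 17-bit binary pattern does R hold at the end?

Start: R = -22869 = 11010011010101011.
R = -22869 − (-30720) = 7851 = 00001111010101011
R = 7851 − 60693 = -52842 = 10011000110010110
R = NOT 10011000110010110 = 01100111001101001 = 52841

01100111001101001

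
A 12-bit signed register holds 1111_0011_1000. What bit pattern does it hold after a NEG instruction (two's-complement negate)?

Invert: 000011000111. Add 1: 000011001000.

000011001000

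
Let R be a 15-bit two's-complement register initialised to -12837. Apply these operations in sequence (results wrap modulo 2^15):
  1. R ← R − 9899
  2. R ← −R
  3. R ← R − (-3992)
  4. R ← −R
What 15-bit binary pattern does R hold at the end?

001011110011000

Start: R = -12837 = 100110111011011.
R = -12837 − 9899 = -22736; wraps to 10032 = 010011100110000
R = −(10032) = -10032 = 101100011010000
R = -10032 − (-3992) = -6040 = 110100001101000
R = −(-6040) = 6040 = 001011110011000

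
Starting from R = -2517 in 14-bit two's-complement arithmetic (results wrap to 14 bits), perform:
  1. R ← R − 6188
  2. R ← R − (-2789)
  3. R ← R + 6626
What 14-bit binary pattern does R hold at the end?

00001011000110

Start: R = -2517 = 11011000101011.
R = -2517 − 6188 = -8705; wraps to 7679 = 01110111111111
R = 7679 − (-2789) = 10468; wraps to -5916 = 10100011100100
R = -5916 + 6626 = 710 = 00001011000110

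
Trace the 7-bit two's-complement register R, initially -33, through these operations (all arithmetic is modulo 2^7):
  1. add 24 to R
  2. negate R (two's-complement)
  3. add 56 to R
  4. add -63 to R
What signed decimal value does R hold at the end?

2

Start: R = -33 = 1011111.
R = -33 + 24 = -9 = 1110111
R = −(-9) = 9 = 0001001
R = 9 + 56 = 65; wraps to -63 = 1000001
R = -63 + (-63) = -126; wraps to 2 = 0000010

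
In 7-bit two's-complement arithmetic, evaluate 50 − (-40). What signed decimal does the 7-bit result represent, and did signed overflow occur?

-38; overflow

50 → 0110010
-40 → 1011000
Subtract via negate-and-add: invert 1011000 + 1 = 0101000 (i.e. 40).
  0110010
+ 0101000
= 1011010
Result 1011010: MSB = 1 → 90 − 128 = -38.
Both addends (after negating the subtrahend) are non-negative but the stored result is negative: signed overflow. The true value 50 − (-40) = 90 lies outside [-64, 63].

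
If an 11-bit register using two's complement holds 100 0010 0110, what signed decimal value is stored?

-986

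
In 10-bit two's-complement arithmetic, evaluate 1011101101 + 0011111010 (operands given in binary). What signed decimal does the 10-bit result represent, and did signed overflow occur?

-25; no overflow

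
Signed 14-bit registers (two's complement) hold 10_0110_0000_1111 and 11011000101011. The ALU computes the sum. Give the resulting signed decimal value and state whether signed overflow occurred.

10_0110_0000_1111 → 10011000001111 = -6641 (signed)
11011000101011 = -2517 (signed)
  10011000001111
+ 11011000101011
= 01110000111010  (discard carry-out 1)
Result 01110000111010: MSB = 0 → value 7226.
Both addends are negative but the stored result is non-negative: signed overflow. The true value -6641 + (-2517) = -9158 lies outside [-8192, 8191].

7226; overflow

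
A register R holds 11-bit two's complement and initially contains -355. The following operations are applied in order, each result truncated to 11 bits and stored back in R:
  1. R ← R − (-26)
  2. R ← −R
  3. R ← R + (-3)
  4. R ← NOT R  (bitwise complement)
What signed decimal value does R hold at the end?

-327

Start: R = -355 = 11010011101.
R = -355 − (-26) = -329 = 11010110111
R = −(-329) = 329 = 00101001001
R = 329 + (-3) = 326 = 00101000110
R = NOT 00101000110 = 11010111001 = -327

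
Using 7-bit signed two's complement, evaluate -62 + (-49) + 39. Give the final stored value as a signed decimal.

56

-62 + (-49) = -111 → wraps to 17 (0010001)
17 + 39 = 56 (0111000)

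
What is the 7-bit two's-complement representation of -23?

|-23| = 23 = 0010111 in 7 bits.
Invert the bits: 1101000. Add 1: 1101001.
Check: 1101001 reads as 105 − 128 = -23.

1101001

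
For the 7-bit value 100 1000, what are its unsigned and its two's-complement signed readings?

unsigned = 72, signed = -56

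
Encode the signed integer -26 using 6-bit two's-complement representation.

100110

|-26| = 26 = 011010 in 6 bits.
Invert the bits: 100101. Add 1: 100110.
Check: 100110 reads as 38 − 64 = -26.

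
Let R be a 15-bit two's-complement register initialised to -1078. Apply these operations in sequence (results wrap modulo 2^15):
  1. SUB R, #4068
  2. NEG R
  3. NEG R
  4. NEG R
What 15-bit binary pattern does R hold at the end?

Start: R = -1078 = 111101111001010.
R = -1078 − 4068 = -5146 = 110101111100110
R = −(-5146) = 5146 = 001010000011010
R = −(5146) = -5146 = 110101111100110
R = −(-5146) = 5146 = 001010000011010

001010000011010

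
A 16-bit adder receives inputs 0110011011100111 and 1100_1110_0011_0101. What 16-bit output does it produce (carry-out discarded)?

0011010100011100

  0110011011100111
+ 1100111000110101
= 0011010100011100  (discard carry-out 1)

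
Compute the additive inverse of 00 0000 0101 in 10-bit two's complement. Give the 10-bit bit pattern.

Invert: 1111111010. Add 1: 1111111011.

1111111011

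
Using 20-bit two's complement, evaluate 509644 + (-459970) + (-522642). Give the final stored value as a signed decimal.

509644 + (-459970) = 49674 (00001100001000001010)
49674 + (-522642) = -472968 (10001100100001111000)

-472968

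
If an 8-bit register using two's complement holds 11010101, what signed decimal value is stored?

MSB is 1, so the value is negative.
Unsigned reading: 213. Subtract 2^8 = 256: 213 − 256 = -43.

-43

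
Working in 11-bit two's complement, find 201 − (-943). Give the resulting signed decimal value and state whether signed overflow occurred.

-904; overflow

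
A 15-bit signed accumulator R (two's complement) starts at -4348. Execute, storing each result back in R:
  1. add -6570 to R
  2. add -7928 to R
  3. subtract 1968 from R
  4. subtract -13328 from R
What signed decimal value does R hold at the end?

-7486

Start: R = -4348 = 110111100000100.
R = -4348 + (-6570) = -10918 = 101010101011010
R = -10918 + (-7928) = -18846; wraps to 13922 = 011011001100010
R = 13922 − 1968 = 11954 = 010111010110010
R = 11954 − (-13328) = 25282; wraps to -7486 = 110001011000010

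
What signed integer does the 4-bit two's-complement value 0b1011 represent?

MSB is 1, so the value is negative.
Invert: 0100. Add 1: 0101 = 5. So the value is −5.

-5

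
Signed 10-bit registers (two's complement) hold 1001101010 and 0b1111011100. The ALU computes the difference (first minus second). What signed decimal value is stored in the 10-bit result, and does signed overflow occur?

-370; no overflow

1001101010 = -406 (signed)
0b1111011100 → 1111011100 = -36 (signed)
Subtract via negate-and-add: invert 1111011100 + 1 = 0000100100 (i.e. 36).
  1001101010
+ 0000100100
= 1010001110
Result 1010001110: MSB = 1 → 654 − 1024 = -370.
Addends (after negating the subtrahend) have opposite signs, so signed overflow cannot occur.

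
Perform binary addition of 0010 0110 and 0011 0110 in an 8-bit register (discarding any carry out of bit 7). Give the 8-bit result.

  00100110
+ 00110110
= 01011100

01011100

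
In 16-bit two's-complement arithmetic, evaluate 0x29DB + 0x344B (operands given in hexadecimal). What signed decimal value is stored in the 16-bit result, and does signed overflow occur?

24102; no overflow

0x29DB = 0010100111011011 = 10715 (signed)
0x344B = 0011010001001011 = 13387 (signed)
  0010100111011011
+ 0011010001001011
= 0101111000100110
Result 0101111000100110: MSB = 0 → value 24102.
Both addends are non-negative and so is the stored result: no signed overflow.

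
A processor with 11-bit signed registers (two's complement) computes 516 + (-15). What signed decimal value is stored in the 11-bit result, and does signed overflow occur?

501; no overflow

516 → 01000000100
-15 → 11111110001
  01000000100
+ 11111110001
= 00111110101  (discard carry-out 1)
Result 00111110101: MSB = 0 → value 501.
Addends have opposite signs, so signed overflow cannot occur.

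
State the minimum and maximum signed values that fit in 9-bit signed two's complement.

min = -256, max = 255

Minimum: −2^8 = -256.
Maximum: 2^8 − 1 = 255.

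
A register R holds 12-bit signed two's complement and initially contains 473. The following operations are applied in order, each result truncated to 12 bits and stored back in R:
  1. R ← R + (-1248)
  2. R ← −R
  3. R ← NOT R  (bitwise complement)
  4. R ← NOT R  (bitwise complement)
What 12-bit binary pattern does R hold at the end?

001100000111

Start: R = 473 = 000111011001.
R = 473 + (-1248) = -775 = 110011111001
R = −(-775) = 775 = 001100000111
R = NOT 001100000111 = 110011111000 = -776
R = NOT 110011111000 = 001100000111 = 775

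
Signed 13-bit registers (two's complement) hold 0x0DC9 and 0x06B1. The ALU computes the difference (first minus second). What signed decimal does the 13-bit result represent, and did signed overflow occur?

1816; no overflow

0x0DC9 = 0110111001001 = 3529 (signed)
0x06B1 = 0011010110001 = 1713 (signed)
Subtract via negate-and-add: invert 0011010110001 + 1 = 1100101001111 (i.e. -1713).
  0110111001001
+ 1100101001111
= 0011100011000  (discard carry-out 1)
Result 0011100011000: MSB = 0 → value 1816.
Addends (after negating the subtrahend) have opposite signs, so signed overflow cannot occur.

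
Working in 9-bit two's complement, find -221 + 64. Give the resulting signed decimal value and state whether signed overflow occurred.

-157; no overflow

-221 → 100100011
64 → 001000000
  100100011
+ 001000000
= 101100011
Result 101100011: MSB = 1 → 355 − 512 = -157.
Addends have opposite signs, so signed overflow cannot occur.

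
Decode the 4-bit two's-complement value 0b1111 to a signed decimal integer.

-1

MSB is 1, so the value is negative.
Invert: 0000. Add 1: 0001 = 1. So the value is −1.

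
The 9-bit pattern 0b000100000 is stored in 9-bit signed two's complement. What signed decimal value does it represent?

MSB is 0, so the value is non-negative: 000100000 = 32.

32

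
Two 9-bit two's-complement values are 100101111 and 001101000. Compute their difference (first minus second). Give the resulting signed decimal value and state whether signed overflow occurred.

100101111 = -209 (signed)
001101000 = 104 (signed)
Subtract via negate-and-add: invert 001101000 + 1 = 110011000 (i.e. -104).
  100101111
+ 110011000
= 011000111  (discard carry-out 1)
Result 011000111: MSB = 0 → value 199.
Both addends (after negating the subtrahend) are negative but the stored result is non-negative: signed overflow. The true value -209 − 104 = -313 lies outside [-256, 255].

199; overflow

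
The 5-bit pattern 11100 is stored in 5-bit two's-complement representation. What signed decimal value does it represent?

MSB is 1, so the value is negative.
Unsigned reading: 28. Subtract 2^5 = 32: 28 − 32 = -4.

-4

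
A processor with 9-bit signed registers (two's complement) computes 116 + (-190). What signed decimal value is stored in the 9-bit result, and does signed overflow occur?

116 → 001110100
-190 → 101000010
  001110100
+ 101000010
= 110110110
Result 110110110: MSB = 1 → 438 − 512 = -74.
Addends have opposite signs, so signed overflow cannot occur.

-74; no overflow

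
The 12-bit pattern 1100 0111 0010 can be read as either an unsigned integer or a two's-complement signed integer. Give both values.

Unsigned: 110001110010 = 3186.
Signed: MSB=1 → 3186 − 4096 = -910.

unsigned = 3186, signed = -910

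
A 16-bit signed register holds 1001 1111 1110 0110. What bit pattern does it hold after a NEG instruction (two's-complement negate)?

Invert: 0110000000011001. Add 1: 0110000000011010.

0110000000011010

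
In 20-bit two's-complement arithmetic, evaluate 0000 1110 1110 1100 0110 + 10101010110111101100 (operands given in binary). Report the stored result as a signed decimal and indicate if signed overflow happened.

-287566; no overflow

0000 1110 1110 1100 0110 → 00001110111011000110 = 61126 (signed)
10101010110111101100 = -348692 (signed)
  00001110111011000110
+ 10101010110111101100
= 10111001110010110010
Result 10111001110010110010: MSB = 1 → 761010 − 1048576 = -287566.
Addends have opposite signs, so signed overflow cannot occur.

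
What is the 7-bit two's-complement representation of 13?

13 is non-negative, so write it directly in 7 bits: 0001101.

0001101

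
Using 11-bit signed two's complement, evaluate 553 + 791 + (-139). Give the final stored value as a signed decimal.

553 + 791 = 1344 → wraps to -704 (10101000000)
-704 + (-139) = -843 (10010110101)

-843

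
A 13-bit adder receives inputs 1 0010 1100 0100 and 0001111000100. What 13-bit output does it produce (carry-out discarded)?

1011010001000

  1001011000100
+ 0001111000100
= 1011010001000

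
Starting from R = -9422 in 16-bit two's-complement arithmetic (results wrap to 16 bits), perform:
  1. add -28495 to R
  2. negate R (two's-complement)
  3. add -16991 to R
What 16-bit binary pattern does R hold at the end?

Start: R = -9422 = 1101101100110010.
R = -9422 + (-28495) = -37917; wraps to 27619 = 0110101111100011
R = −(27619) = -27619 = 1001010000011101
R = -27619 + (-16991) = -44610; wraps to 20926 = 0101000110111110

0101000110111110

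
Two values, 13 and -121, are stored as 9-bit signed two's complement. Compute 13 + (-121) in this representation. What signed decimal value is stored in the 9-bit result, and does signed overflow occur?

13 → 000001101
-121 → 110000111
  000001101
+ 110000111
= 110010100
Result 110010100: MSB = 1 → 404 − 512 = -108.
Addends have opposite signs, so signed overflow cannot occur.

-108; no overflow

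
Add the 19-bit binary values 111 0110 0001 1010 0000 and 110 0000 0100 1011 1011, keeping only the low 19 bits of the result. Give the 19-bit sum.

  1110110000110100000
+ 1100000010010111011
= 1010110011001011011  (discard carry-out 1)

1010110011001011011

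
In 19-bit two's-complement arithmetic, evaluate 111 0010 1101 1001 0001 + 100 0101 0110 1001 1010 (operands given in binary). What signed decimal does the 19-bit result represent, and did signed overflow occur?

111 0010 1101 1001 0001 → 1110010110110010001 = -53871 (signed)
100 0101 0110 1001 1010 → 1000101011010011010 = -239974 (signed)
  1110010110110010001
+ 1000101011010011010
= 0111000010000101011  (discard carry-out 1)
Result 0111000010000101011: MSB = 0 → value 230443.
Both addends are negative but the stored result is non-negative: signed overflow. The true value -53871 + (-239974) = -293845 lies outside [-262144, 262143].

230443; overflow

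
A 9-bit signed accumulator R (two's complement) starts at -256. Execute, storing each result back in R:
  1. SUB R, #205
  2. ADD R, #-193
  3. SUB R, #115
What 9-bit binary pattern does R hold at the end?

011111111

Start: R = -256 = 100000000.
R = -256 − 205 = -461; wraps to 51 = 000110011
R = 51 + (-193) = -142 = 101110010
R = -142 − 115 = -257; wraps to 255 = 011111111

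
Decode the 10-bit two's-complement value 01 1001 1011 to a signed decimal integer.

411

MSB is 0, so the value is non-negative: 0110011011 = 411.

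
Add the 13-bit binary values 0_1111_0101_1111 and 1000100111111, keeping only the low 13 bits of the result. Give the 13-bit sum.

  0111101011111
+ 1000100111111
= 0000010011110  (discard carry-out 1)

0000010011110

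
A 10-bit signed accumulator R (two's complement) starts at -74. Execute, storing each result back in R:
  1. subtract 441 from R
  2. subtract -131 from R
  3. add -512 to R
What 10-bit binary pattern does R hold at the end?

0010000000

Start: R = -74 = 1110110110.
R = -74 − 441 = -515; wraps to 509 = 0111111101
R = 509 − (-131) = 640; wraps to -384 = 1010000000
R = -384 + (-512) = -896; wraps to 128 = 0010000000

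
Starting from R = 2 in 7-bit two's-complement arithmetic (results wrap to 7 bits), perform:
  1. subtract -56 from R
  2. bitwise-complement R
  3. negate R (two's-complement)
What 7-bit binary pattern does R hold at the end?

0111011

Start: R = 2 = 0000010.
R = 2 − (-56) = 58 = 0111010
R = NOT 0111010 = 1000101 = -59
R = −(-59) = 59 = 0111011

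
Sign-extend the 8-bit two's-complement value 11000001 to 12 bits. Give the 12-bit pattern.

MSB of 11000001 is 1; replicate it into the new high bits.
1111|11000001 → 111111000001 (still -63).

111111000001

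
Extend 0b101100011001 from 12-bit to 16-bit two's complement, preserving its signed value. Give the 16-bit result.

1111101100011001

MSB of 101100011001 is 1; replicate it into the new high bits.
1111|101100011001 → 1111101100011001 (still -1255).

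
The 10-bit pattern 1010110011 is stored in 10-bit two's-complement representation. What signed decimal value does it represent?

-333

MSB is 1, so the value is negative.
Unsigned reading: 691. Subtract 2^10 = 1024: 691 − 1024 = -333.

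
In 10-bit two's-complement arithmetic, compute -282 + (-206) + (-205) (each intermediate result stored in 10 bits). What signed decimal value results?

-282 + (-206) = -488 (1000011000)
-488 + (-205) = -693 → wraps to 331 (0101001011)

331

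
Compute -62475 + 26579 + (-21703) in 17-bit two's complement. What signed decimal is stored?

-62475 + 26579 = -35896 (10111001111001000)
-35896 + (-21703) = -57599 (10001111100000001)

-57599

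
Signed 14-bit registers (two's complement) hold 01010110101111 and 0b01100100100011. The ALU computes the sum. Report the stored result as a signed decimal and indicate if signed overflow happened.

-4398; overflow

01010110101111 = 5551 (signed)
0b01100100100011 → 01100100100011 = 6435 (signed)
  01010110101111
+ 01100100100011
= 10111011010010
Result 10111011010010: MSB = 1 → 11986 − 16384 = -4398.
Both addends are non-negative but the stored result is negative: signed overflow. The true value 5551 + 6435 = 11986 lies outside [-8192, 8191].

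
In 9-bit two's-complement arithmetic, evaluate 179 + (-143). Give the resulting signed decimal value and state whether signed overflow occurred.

179 → 010110011
-143 → 101110001
  010110011
+ 101110001
= 000100100  (discard carry-out 1)
Result 000100100: MSB = 0 → value 36.
Addends have opposite signs, so signed overflow cannot occur.

36; no overflow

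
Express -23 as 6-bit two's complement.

|-23| = 23 = 010111 in 6 bits.
Invert the bits: 101000. Add 1: 101001.
Check: 101001 reads as 41 − 64 = -23.

101001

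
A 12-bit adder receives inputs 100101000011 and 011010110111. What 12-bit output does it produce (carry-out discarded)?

111111111010

  100101000011
+ 011010110111
= 111111111010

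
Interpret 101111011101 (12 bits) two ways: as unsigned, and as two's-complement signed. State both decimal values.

unsigned = 3037, signed = -1059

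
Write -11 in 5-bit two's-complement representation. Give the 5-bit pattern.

|-11| = 11 = 01011 in 5 bits.
Invert the bits: 10100. Add 1: 10101.
Check: 10101 reads as 21 − 32 = -11.

10101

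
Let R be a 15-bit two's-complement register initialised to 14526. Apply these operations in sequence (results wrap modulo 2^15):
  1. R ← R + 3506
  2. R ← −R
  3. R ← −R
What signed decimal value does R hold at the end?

Start: R = 14526 = 011100010111110.
R = 14526 + 3506 = 18032; wraps to -14736 = 100011001110000
R = −(-14736) = 14736 = 011100110010000
R = −(14736) = -14736 = 100011001110000

-14736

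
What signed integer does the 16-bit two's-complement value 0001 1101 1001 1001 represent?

7577

MSB is 0, so the value is non-negative: 0001110110011001 = 7577.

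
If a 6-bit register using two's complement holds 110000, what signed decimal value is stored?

-16

MSB is 1, so the value is negative.
Unsigned reading: 48. Subtract 2^6 = 64: 48 − 64 = -16.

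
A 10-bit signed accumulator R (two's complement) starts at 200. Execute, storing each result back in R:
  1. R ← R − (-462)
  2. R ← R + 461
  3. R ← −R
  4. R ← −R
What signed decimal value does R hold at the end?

99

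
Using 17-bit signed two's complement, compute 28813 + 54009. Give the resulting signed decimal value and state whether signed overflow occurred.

-48250; overflow

28813 → 00111000010001101
54009 → 01101001011111001
  00111000010001101
+ 01101001011111001
= 10100001110000110
Result 10100001110000110: MSB = 1 → 82822 − 131072 = -48250.
Both addends are non-negative but the stored result is negative: signed overflow. The true value 28813 + 54009 = 82822 lies outside [-65536, 65535].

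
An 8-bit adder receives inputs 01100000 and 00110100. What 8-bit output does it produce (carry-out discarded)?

  01100000
+ 00110100
= 10010100

10010100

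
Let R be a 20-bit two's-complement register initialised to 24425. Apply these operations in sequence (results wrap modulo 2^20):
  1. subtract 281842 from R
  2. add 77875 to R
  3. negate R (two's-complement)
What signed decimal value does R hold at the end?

Start: R = 24425 = 00000101111101101001.
R = 24425 − 281842 = -257417 = 11000001001001110111
R = -257417 + 77875 = -179542 = 11010100001010101010
R = −(-179542) = 179542 = 00101011110101010110

179542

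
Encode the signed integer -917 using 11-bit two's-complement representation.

10001101011

|-917| = 917 = 01110010101 in 11 bits.
Invert the bits: 10001101010. Add 1: 10001101011.
Check: 10001101011 reads as 1131 − 2048 = -917.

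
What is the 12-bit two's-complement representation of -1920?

100010000000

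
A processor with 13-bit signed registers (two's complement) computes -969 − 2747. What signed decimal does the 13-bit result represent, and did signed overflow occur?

-969 → 1110000110111
2747 → 0101010111011
Subtract via negate-and-add: invert 0101010111011 + 1 = 1010101000101 (i.e. -2747).
  1110000110111
+ 1010101000101
= 1000101111100  (discard carry-out 1)
Result 1000101111100: MSB = 1 → 4476 − 8192 = -3716.
Both addends (after negating the subtrahend) are negative and so is the stored result: no signed overflow.

-3716; no overflow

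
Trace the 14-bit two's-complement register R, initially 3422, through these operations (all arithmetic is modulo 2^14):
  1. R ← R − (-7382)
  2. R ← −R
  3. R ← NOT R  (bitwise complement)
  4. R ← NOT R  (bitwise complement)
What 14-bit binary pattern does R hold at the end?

01010111001100

Start: R = 3422 = 00110101011110.
R = 3422 − (-7382) = 10804; wraps to -5580 = 10101000110100
R = −(-5580) = 5580 = 01010111001100
R = NOT 01010111001100 = 10101000110011 = -5581
R = NOT 10101000110011 = 01010111001100 = 5580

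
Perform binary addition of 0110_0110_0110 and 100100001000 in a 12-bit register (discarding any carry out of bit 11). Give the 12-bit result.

111101101110

  011001100110
+ 100100001000
= 111101101110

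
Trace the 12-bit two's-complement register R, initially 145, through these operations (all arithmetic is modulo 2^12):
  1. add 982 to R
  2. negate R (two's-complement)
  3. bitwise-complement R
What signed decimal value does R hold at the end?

1126

Start: R = 145 = 000010010001.
R = 145 + 982 = 1127 = 010001100111
R = −(1127) = -1127 = 101110011001
R = NOT 101110011001 = 010001100110 = 1126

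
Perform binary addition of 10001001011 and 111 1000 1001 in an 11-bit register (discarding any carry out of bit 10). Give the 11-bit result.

  10001001011
+ 11110001001
= 01111010100  (discard carry-out 1)

01111010100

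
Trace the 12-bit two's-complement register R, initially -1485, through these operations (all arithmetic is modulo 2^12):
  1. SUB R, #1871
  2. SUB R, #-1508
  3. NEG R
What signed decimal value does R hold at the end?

1848

Start: R = -1485 = 101000110011.
R = -1485 − 1871 = -3356; wraps to 740 = 001011100100
R = 740 − (-1508) = 2248; wraps to -1848 = 100011001000
R = −(-1848) = 1848 = 011100111000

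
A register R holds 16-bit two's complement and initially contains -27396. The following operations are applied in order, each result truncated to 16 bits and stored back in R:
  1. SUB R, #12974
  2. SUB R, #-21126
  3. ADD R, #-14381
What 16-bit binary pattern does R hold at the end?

Start: R = -27396 = 1001010011111100.
R = -27396 − 12974 = -40370; wraps to 25166 = 0110001001001110
R = 25166 − (-21126) = 46292; wraps to -19244 = 1011010011010100
R = -19244 + (-14381) = -33625; wraps to 31911 = 0111110010100111

0111110010100111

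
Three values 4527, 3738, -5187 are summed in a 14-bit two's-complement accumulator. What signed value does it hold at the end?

3078

4527 + 3738 = 8265 → wraps to -8119 (10000001001001)
-8119 + (-5187) = -13306 → wraps to 3078 (00110000000110)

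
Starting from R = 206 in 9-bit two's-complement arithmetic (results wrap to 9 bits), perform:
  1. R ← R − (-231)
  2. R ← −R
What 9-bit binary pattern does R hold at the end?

Start: R = 206 = 011001110.
R = 206 − (-231) = 437; wraps to -75 = 110110101
R = −(-75) = 75 = 001001011

001001011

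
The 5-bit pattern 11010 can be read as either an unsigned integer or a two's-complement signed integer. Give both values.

Unsigned: 11010 = 26.
Signed: MSB=1 → 26 − 32 = -6.

unsigned = 26, signed = -6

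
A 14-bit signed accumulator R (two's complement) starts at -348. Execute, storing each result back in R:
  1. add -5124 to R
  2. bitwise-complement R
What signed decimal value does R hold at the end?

Start: R = -348 = 11111010100100.
R = -348 + (-5124) = -5472 = 10101010100000
R = NOT 10101010100000 = 01010101011111 = 5471

5471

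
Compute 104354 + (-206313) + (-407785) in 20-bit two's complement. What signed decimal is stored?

-509744

104354 + (-206313) = -101959 (11100111000110111001)
-101959 + (-407785) = -509744 (10000011100011010000)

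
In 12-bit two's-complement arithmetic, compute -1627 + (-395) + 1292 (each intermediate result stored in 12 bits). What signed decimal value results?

-1627 + (-395) = -2022 (100000011010)
-2022 + 1292 = -730 (110100100110)

-730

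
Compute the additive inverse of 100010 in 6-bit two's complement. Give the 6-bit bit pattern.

011110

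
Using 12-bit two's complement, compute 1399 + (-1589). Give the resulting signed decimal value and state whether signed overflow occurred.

1399 → 010101110111
-1589 → 100111001011
  010101110111
+ 100111001011
= 111101000010
Result 111101000010: MSB = 1 → 3906 − 4096 = -190.
Addends have opposite signs, so signed overflow cannot occur.

-190; no overflow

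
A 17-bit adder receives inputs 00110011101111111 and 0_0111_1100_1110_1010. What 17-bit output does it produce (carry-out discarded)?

01110010001101001

  00110011101111111
+ 00111110011101010
= 01110010001101001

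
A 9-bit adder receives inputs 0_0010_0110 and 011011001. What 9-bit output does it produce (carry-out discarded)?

011111111

  000100110
+ 011011001
= 011111111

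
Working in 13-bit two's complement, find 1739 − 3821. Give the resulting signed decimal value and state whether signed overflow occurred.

-2082; no overflow

1739 → 0011011001011
3821 → 0111011101101
Subtract via negate-and-add: invert 0111011101101 + 1 = 1000100010011 (i.e. -3821).
  0011011001011
+ 1000100010011
= 1011111011110
Result 1011111011110: MSB = 1 → 6110 − 8192 = -2082.
Addends (after negating the subtrahend) have opposite signs, so signed overflow cannot occur.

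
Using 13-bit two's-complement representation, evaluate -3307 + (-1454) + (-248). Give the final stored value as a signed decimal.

3183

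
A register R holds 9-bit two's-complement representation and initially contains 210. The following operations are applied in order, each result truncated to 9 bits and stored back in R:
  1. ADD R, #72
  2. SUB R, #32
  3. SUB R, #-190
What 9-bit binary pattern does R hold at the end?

Start: R = 210 = 011010010.
R = 210 + 72 = 282; wraps to -230 = 100011010
R = -230 − 32 = -262; wraps to 250 = 011111010
R = 250 − (-190) = 440; wraps to -72 = 110111000

110111000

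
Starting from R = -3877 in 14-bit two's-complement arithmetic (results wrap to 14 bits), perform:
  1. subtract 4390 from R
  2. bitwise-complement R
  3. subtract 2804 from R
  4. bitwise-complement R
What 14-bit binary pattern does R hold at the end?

10101010101001

Start: R = -3877 = 11000011011011.
R = -3877 − 4390 = -8267; wraps to 8117 = 01111110110101
R = NOT 01111110110101 = 10000001001010 = -8118
R = -8118 − 2804 = -10922; wraps to 5462 = 01010101010110
R = NOT 01010101010110 = 10101010101001 = -5463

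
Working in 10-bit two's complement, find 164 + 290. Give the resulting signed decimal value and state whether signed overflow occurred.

454; no overflow

164 → 0010100100
290 → 0100100010
  0010100100
+ 0100100010
= 0111000110
Result 0111000110: MSB = 0 → value 454.
Both addends are non-negative and so is the stored result: no signed overflow.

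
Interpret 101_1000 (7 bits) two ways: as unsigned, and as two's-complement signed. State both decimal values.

unsigned = 88, signed = -40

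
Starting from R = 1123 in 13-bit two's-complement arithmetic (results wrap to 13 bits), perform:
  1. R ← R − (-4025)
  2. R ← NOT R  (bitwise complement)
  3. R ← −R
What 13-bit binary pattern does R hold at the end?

1010000011101

Start: R = 1123 = 0010001100011.
R = 1123 − (-4025) = 5148; wraps to -3044 = 1010000011100
R = NOT 1010000011100 = 0101111100011 = 3043
R = −(3043) = -3043 = 1010000011101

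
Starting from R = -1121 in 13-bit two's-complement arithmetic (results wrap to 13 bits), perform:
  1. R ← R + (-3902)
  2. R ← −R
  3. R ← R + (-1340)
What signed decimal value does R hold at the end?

3683

Start: R = -1121 = 1101110011111.
R = -1121 + (-3902) = -5023; wraps to 3169 = 0110001100001
R = −(3169) = -3169 = 1001110011111
R = -3169 + (-1340) = -4509; wraps to 3683 = 0111001100011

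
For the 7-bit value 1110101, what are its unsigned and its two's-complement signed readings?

unsigned = 117, signed = -11

Unsigned: 1110101 = 117.
Signed: MSB=1 → 117 − 128 = -11.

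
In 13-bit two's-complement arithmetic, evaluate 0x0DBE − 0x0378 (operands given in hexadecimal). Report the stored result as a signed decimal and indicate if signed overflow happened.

0x0DBE = 0110110111110 = 3518 (signed)
0x0378 = 0001101111000 = 888 (signed)
Subtract via negate-and-add: invert 0001101111000 + 1 = 1110010001000 (i.e. -888).
  0110110111110
+ 1110010001000
= 0101001000110  (discard carry-out 1)
Result 0101001000110: MSB = 0 → value 2630.
Addends (after negating the subtrahend) have opposite signs, so signed overflow cannot occur.

2630; no overflow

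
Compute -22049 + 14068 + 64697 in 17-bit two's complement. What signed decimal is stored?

56716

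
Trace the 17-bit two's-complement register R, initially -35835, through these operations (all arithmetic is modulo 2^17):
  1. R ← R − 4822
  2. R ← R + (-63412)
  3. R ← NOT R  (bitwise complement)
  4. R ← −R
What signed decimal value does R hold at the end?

Start: R = -35835 = 10111010000000101.
R = -35835 − 4822 = -40657 = 10110000100101111
R = -40657 + (-63412) = -104069; wraps to 27003 = 00110100101111011
R = NOT 00110100101111011 = 11001011010000100 = -27004
R = −(-27004) = 27004 = 00110100101111100

27004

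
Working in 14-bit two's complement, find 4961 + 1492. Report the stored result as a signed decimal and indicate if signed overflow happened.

6453; no overflow

4961 → 01001101100001
1492 → 00010111010100
  01001101100001
+ 00010111010100
= 01100100110101
Result 01100100110101: MSB = 0 → value 6453.
Both addends are non-negative and so is the stored result: no signed overflow.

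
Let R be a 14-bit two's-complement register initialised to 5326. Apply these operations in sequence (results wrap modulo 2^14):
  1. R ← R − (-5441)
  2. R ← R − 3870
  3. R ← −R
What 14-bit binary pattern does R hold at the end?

Start: R = 5326 = 01010011001110.
R = 5326 − (-5441) = 10767; wraps to -5617 = 10101000001111
R = -5617 − 3870 = -9487; wraps to 6897 = 01101011110001
R = −(6897) = -6897 = 10010100001111

10010100001111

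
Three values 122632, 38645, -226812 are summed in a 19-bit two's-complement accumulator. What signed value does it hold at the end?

-65535

122632 + 38645 = 161277 (0100111010111111101)
161277 + (-226812) = -65535 (1110000000000000001)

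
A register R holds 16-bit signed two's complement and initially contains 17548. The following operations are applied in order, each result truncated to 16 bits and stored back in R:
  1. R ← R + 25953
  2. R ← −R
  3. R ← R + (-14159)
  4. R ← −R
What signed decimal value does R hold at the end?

-7876

Start: R = 17548 = 0100010010001100.
R = 17548 + 25953 = 43501; wraps to -22035 = 1010100111101101
R = −(-22035) = 22035 = 0101011000010011
R = 22035 + (-14159) = 7876 = 0001111011000100
R = −(7876) = -7876 = 1110000100111100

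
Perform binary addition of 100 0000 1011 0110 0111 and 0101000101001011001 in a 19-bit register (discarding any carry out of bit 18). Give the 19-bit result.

1101001010111000000

  1000000101101100111
+ 0101000101001011001
= 1101001010111000000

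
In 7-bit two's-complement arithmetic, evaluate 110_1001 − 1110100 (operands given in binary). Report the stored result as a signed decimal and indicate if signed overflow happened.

110_1001 → 1101001 = -23 (signed)
1110100 = -12 (signed)
Subtract via negate-and-add: invert 1110100 + 1 = 0001100 (i.e. 12).
  1101001
+ 0001100
= 1110101
Result 1110101: MSB = 1 → 117 − 128 = -11.
Addends (after negating the subtrahend) have opposite signs, so signed overflow cannot occur.

-11; no overflow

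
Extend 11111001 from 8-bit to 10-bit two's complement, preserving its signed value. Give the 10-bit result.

1111111001

MSB of 11111001 is 1; replicate it into the new high bits.
11|11111001 → 1111111001 (still -7).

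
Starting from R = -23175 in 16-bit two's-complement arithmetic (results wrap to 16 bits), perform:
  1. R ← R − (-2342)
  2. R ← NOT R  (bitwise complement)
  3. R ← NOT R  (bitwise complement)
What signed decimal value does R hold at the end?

-20833

Start: R = -23175 = 1010010101111001.
R = -23175 − (-2342) = -20833 = 1010111010011111
R = NOT 1010111010011111 = 0101000101100000 = 20832
R = NOT 0101000101100000 = 1010111010011111 = -20833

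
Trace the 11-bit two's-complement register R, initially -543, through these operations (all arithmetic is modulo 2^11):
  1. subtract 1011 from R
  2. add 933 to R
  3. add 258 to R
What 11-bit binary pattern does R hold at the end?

Start: R = -543 = 10111100001.
R = -543 − 1011 = -1554; wraps to 494 = 00111101110
R = 494 + 933 = 1427; wraps to -621 = 10110010011
R = -621 + 258 = -363 = 11010010101

11010010101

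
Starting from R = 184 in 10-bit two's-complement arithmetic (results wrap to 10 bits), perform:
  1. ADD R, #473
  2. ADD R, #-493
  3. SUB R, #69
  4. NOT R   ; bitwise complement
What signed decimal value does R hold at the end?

Start: R = 184 = 0010111000.
R = 184 + 473 = 657; wraps to -367 = 1010010001
R = -367 + (-493) = -860; wraps to 164 = 0010100100
R = 164 − 69 = 95 = 0001011111
R = NOT 0001011111 = 1110100000 = -96

-96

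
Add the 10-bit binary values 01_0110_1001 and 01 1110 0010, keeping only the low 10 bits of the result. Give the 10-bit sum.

1101001011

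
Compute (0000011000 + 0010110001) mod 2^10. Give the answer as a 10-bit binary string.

0011001001

  0000011000
+ 0010110001
= 0011001001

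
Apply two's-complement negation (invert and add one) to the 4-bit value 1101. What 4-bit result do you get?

Invert: 0010. Add 1: 0011.

0011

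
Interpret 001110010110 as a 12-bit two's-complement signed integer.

918

MSB is 0, so the value is non-negative: 001110010110 = 918.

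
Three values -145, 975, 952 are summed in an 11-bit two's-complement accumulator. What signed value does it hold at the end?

-266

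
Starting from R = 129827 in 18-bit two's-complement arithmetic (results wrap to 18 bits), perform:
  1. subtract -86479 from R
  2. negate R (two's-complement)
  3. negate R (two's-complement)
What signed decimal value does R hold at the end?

-45838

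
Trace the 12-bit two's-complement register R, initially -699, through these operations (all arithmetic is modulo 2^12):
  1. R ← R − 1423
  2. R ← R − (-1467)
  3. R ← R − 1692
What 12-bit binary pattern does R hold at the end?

Start: R = -699 = 110101000101.
R = -699 − 1423 = -2122; wraps to 1974 = 011110110110
R = 1974 − (-1467) = 3441; wraps to -655 = 110101110001
R = -655 − 1692 = -2347; wraps to 1749 = 011011010101

011011010101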